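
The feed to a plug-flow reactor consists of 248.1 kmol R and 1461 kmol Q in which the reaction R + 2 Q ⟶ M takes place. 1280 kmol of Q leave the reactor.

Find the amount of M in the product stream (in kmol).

90.5 kmol

For Q: n = n₀ − 2ξ → 1280 = 1461 − 2ξ, giving ξ = 90.5 kmol.
Outlet amounts (n = n₀ + ν ξ):
  R: 248.1 − 1(90.5) = 157.6
  Q: 1461 − 2(90.5) = 1280
  M: 0 + 1(90.5) = 90.5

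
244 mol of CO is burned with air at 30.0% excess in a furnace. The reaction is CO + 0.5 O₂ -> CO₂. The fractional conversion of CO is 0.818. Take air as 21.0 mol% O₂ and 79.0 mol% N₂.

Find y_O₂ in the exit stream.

0.0654

Stoichiometric O₂ = 0.5 × 244 = 122 mol; O₂ fed = 122 × 1.300 = 158.6 mol.
N₂ fed = 158.6 × 79/21 = 596.6 mol.
Fuel reacted = 0.818 × 244 → ξ = 199.6 mol.
Outlet (n = n₀ + ν ξ):
  CO: 244 − 1(199.6) = 44.41
  O₂: 158.6 − 0.5(199.6) = 58.8
  N₂: 596.6 (inert)
  CO₂: 0 + 1(199.6) = 199.6
Total out = 899.4 mol; y_O₂ = 58.8 / 899.4 = 0.06538.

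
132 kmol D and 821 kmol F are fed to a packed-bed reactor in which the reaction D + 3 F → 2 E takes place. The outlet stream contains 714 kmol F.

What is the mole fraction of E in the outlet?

For F: n = n₀ − 3ξ → 714 = 821 − 3ξ, giving ξ = 35.67 kmol.
Outlet amounts (n = n₀ + ν ξ):
  D: 132 − 1(35.67) = 96.33
  F: 821 − 3(35.67) = 714
  E: 0 + 2(35.67) = 71.33
Total out = 881.7 kmol; y_E = 71.33 / 881.7 = 0.08091.

0.0809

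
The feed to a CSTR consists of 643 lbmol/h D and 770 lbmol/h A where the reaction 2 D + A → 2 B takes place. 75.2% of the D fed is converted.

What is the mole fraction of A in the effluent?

D reacted = 0.752 × 643 = 483.5 lbmol/h; ν_D = −2, so ξ = 483.5/2 = 241.8 lbmol/h.
Outlet amounts (n = n₀ + ν ξ):
  D: 643 − 2(241.8) = 159.5
  A: 770 − 1(241.8) = 528.2
  B: 0 + 2(241.8) = 483.5
Total out = 1171 lbmol/h; y_A = 528.2 / 1171 = 0.451.

0.451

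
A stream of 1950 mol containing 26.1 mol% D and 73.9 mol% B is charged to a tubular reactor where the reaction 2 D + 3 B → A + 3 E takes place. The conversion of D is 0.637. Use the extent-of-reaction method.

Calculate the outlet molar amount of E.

D reacted = 0.637 × 508.9 = 324.2 mol; ν_D = −2, so ξ = 324.2/2 = 162.1 mol.
Outlet amounts (n = n₀ + ν ξ):
  D: 508.9 − 2(162.1) = 184.7
  B: 1441 − 3(162.1) = 954.7
  A: 0 + 1(162.1) = 162.1
  E: 0 + 3(162.1) = 486.3

486 mol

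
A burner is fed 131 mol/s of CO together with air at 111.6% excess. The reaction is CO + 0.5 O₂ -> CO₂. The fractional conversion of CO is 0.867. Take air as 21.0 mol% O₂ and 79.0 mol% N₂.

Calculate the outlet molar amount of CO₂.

114 mol/s

Stoichiometric O₂ = 0.5 × 131 = 65.5 mol/s; O₂ fed = 65.5 × 2.116 = 138.6 mol/s.
N₂ fed = 138.6 × 79/21 = 521.4 mol/s.
Fuel reacted = 0.867 × 131 → ξ = 113.6 mol/s.
Outlet (n = n₀ + ν ξ):
  CO: 131 − 1(113.6) = 17.42
  O₂: 138.6 − 0.5(113.6) = 81.81
  N₂: 521.4 (inert)
  CO₂: 0 + 1(113.6) = 113.6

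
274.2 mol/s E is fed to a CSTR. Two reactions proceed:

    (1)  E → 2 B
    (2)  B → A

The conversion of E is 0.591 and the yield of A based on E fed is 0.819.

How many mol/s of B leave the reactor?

Conversion of E: E consumed = 1ξ₁ = 0.591 × 274.2 → ξ₁ = 162.1 mol/s.
Yield of A: 1ξ₂ / 274.2 = 0.819 → ξ₂ = 224.6 mol/s.
Outlet amounts (n = n₀ + Σ ν·ξ):
  E: 274.2 − 1(162.1) = 112.1
  B: 0 + 2(162.1) − 1(224.6) = 99.53
  A: 0 + 1(224.6) = 224.6

99.5 mol/s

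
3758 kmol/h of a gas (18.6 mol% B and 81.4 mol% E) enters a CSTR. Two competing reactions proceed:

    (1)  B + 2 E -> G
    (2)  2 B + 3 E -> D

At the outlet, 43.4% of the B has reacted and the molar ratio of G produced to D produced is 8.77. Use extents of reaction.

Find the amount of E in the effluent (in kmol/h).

Conversion of B: B consumed = 0.434 × 699 = 303.4 kmol/h = 1ξ₁ + 2ξ₂.
Selectivity: 1ξ₁ / (1ξ₂) = 8.77 → ξ₁ = 8.77 ξ₂.
Substitute: (1·8.77 + 2) ξ₂ = 303.4 → ξ₂ = 28.17 kmol/h, ξ₁ = 247 kmol/h.
Outlet amounts (n = n₀ + Σ ν·ξ):
  B: 699 − 1(247) − 2(28.17) = 395.6
  E: 3059 − 2(247) − 3(28.17) = 2480
  G: 0 + 1(247) = 247
  D: 0 + 1(28.17) = 28.17

2480 kmol/h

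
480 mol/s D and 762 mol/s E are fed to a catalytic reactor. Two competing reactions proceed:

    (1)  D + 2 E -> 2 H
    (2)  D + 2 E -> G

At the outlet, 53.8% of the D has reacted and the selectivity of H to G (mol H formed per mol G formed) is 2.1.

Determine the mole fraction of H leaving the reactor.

0.308

Conversion of D: D consumed = 0.538 × 480 = 258.2 mol/s = 1ξ₁ + 1ξ₂.
Selectivity: 2ξ₁ / (1ξ₂) = 2.1 → ξ₁ = 1.05 ξ₂.
Substitute: (1·1.05 + 1) ξ₂ = 258.2 → ξ₂ = 126 mol/s, ξ₁ = 132.3 mol/s.
Outlet amounts (n = n₀ + Σ ν·ξ):
  D: 480 − 1(132.3) − 1(126) = 221.8
  E: 762 − 2(132.3) − 2(126) = 245.5
  H: 0 + 2(132.3) = 264.5
  G: 0 + 1(126) = 126
Total out = 857.8 mol/s; y_H = 264.5 / 857.8 = 0.3084.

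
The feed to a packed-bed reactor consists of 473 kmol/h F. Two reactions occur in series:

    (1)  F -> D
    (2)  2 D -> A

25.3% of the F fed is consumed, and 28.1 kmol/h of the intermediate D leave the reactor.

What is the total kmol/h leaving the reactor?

Conversion of F: F consumed = 1ξ₁ = 0.253 × 473 → ξ₁ = 119.7 kmol/h.
D balance: n_D = 0 + 1ξ₁ − 2ξ₂ = 28.1 → ξ₂ = (1·119.7 − 28.1)/2 = 45.78 kmol/h.
Outlet amounts (n = n₀ + Σ ν·ξ):
  F: 473 − 1(119.7) = 353.3
  D: 0 + 1(119.7) − 2(45.78) = 28.1
  A: 0 + 1(45.78) = 45.78
Total out = 353.3 + 28.1 + 45.78 = 427.2 kmol/h.

427 kmol/h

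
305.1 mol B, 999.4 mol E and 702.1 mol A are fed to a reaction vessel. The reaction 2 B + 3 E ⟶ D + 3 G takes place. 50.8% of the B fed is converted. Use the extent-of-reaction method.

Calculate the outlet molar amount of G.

B reacted = 0.508 × 305.1 = 155 mol; ν_B = −2, so ξ = 155/2 = 77.5 mol.
Outlet amounts (n = n₀ + ν ξ):
  B: 305.1 − 2(77.5) = 150.1
  E: 999.4 − 3(77.5) = 766.9
  D: 0 + 1(77.5) = 77.5
  G: 0 + 3(77.5) = 232.5
  A: 702.1 (inert)

232 mol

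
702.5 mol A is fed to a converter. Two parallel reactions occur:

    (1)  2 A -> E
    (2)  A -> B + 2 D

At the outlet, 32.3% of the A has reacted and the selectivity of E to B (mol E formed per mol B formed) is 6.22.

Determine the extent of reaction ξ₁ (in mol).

Conversion of A: A consumed = 0.323 × 702.5 = 226.9 mol = 2ξ₁ + 1ξ₂.
Selectivity: 1ξ₁ / (1ξ₂) = 6.22 → ξ₁ = 6.22 ξ₂.
Substitute: (2·6.22 + 1) ξ₂ = 226.9 → ξ₂ = 16.88 mol, ξ₁ = 105 mol.
Outlet amounts (n = n₀ + Σ ν·ξ):
  A: 702.5 − 2(105) − 1(16.88) = 475.6
  E: 0 + 1(105) = 105
  B: 0 + 1(16.88) = 16.88
  D: 0 + 2(16.88) = 33.77

ξ₁ = 105 mol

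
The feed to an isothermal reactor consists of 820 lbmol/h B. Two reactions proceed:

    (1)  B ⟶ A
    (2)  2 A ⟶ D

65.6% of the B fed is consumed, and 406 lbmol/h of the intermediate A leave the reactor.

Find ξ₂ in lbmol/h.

ξ₂ = 66 lbmol/h

Conversion of B: B consumed = 1ξ₁ = 0.656 × 820 → ξ₁ = 537.9 lbmol/h.
A balance: n_A = 0 + 1ξ₁ − 2ξ₂ = 406 → ξ₂ = (1·537.9 − 406)/2 = 65.96 lbmol/h.
Outlet amounts (n = n₀ + Σ ν·ξ):
  B: 820 − 1(537.9) = 282.1
  A: 0 + 1(537.9) − 2(65.96) = 406
  D: 0 + 1(65.96) = 65.96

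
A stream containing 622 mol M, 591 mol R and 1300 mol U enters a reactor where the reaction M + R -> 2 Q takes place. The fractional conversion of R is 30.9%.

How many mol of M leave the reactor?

439 mol

R reacted = 0.309 × 591 = 182.6 mol; ν_R = −1, so ξ = 182.6/1 = 182.6 mol.
Outlet amounts (n = n₀ + ν ξ):
  M: 622 − 1(182.6) = 439.4
  R: 591 − 1(182.6) = 408.4
  Q: 0 + 2(182.6) = 365.2
  U: 1300 (inert)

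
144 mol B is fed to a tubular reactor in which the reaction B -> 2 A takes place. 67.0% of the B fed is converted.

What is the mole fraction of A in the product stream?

0.802

B reacted = 0.67 × 144 = 96.48 mol; ν_B = −1, so ξ = 96.48/1 = 96.48 mol.
Outlet amounts (n = n₀ + ν ξ):
  B: 144 − 1(96.48) = 47.52
  A: 0 + 2(96.48) = 193
Total out = 240.5 mol; y_A = 193 / 240.5 = 0.8024.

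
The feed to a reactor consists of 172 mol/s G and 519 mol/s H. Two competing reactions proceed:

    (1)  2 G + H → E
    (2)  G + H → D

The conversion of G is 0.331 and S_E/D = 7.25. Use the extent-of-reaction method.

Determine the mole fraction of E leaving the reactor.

Conversion of G: G consumed = 0.331 × 172 = 56.93 mol/s = 2ξ₁ + 1ξ₂.
Selectivity: 1ξ₁ / (1ξ₂) = 7.25 → ξ₁ = 7.25 ξ₂.
Substitute: (2·7.25 + 1) ξ₂ = 56.93 → ξ₂ = 3.673 mol/s, ξ₁ = 26.63 mol/s.
Outlet amounts (n = n₀ + Σ ν·ξ):
  G: 172 − 2(26.63) − 1(3.673) = 115.1
  H: 519 − 1(26.63) − 1(3.673) = 488.7
  E: 0 + 1(26.63) = 26.63
  D: 0 + 1(3.673) = 3.673
Total out = 634.1 mol/s; y_E = 26.63 / 634.1 = 0.042.

0.042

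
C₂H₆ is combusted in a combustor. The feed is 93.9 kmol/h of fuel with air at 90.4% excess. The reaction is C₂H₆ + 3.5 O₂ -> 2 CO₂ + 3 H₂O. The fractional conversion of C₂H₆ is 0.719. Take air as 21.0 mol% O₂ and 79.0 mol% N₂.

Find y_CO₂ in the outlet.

Stoichiometric O₂ = 3.5 × 93.9 = 328.7 kmol/h; O₂ fed = 328.7 × 1.904 = 625.7 kmol/h.
N₂ fed = 625.7 × 79/21 = 2354 kmol/h.
Fuel reacted = 0.719 × 93.9 → ξ = 67.51 kmol/h.
Outlet (n = n₀ + ν ξ):
  C₂H₆: 93.9 − 1(67.51) = 26.39
  O₂: 625.7 − 3.5(67.51) = 389.5
  N₂: 2354 (inert)
  CO₂: 0 + 2(67.51) = 135
  H₂O: 0 + 3(67.51) = 202.5
Total out = 3107 kmol/h; y_CO₂ = 135 / 3107 = 0.04345.

0.0435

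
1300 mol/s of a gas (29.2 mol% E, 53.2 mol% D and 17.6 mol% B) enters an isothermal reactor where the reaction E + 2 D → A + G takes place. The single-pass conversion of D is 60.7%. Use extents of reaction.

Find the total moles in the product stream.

D reacted = 0.607 × 691.6 = 419.8 mol/s; ν_D = −2, so ξ = 419.8/2 = 209.9 mol/s.
Outlet amounts (n = n₀ + ν ξ):
  E: 379.6 − 1(209.9) = 169.7
  D: 691.6 − 2(209.9) = 271.8
  A: 0 + 1(209.9) = 209.9
  G: 0 + 1(209.9) = 209.9
  B: 228.8 (inert)
Total out = 169.7 + 271.8 + 209.9 + 209.9 + 228.8 = 1090 mol/s.

1090 mol/s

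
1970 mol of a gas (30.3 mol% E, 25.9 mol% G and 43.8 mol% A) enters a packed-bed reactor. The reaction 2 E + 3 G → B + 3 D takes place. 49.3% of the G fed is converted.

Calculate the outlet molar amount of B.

G reacted = 0.493 × 510.2 = 251.5 mol; ν_G = −3, so ξ = 251.5/3 = 83.85 mol.
Outlet amounts (n = n₀ + ν ξ):
  E: 596.9 − 2(83.85) = 429.2
  G: 510.2 − 3(83.85) = 258.7
  B: 0 + 1(83.85) = 83.85
  D: 0 + 3(83.85) = 251.5
  A: 862.9 (inert)

83.8 mol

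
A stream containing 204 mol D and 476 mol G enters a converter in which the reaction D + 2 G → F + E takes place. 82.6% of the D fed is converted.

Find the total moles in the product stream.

511 mol

D reacted = 0.826 × 204 = 168.5 mol; ν_D = −1, so ξ = 168.5/1 = 168.5 mol.
Outlet amounts (n = n₀ + ν ξ):
  D: 204 − 1(168.5) = 35.5
  G: 476 − 2(168.5) = 139
  F: 0 + 1(168.5) = 168.5
  E: 0 + 1(168.5) = 168.5
Total out = 35.5 + 139 + 168.5 + 168.5 = 511.5 mol.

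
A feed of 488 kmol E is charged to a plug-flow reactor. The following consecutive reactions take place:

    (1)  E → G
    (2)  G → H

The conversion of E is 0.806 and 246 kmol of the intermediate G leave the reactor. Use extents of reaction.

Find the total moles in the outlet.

488 kmol

Conversion of E: E consumed = 1ξ₁ = 0.806 × 488 → ξ₁ = 393.3 kmol.
G balance: n_G = 0 + 1ξ₁ − 1ξ₂ = 246 → ξ₂ = (1·393.3 − 246)/1 = 147.3 kmol.
Outlet amounts (n = n₀ + Σ ν·ξ):
  E: 488 − 1(393.3) = 94.67
  G: 0 + 1(393.3) − 1(147.3) = 246
  H: 0 + 1(147.3) = 147.3
Total out = 94.67 + 246 + 147.3 = 488 kmol.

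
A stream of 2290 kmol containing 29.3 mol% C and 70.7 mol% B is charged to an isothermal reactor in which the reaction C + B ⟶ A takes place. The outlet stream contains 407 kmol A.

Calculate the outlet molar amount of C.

264 kmol

For A: n = n₀ + 1ξ → 407 = 0 + 1ξ, giving ξ = 407 kmol.
Outlet amounts (n = n₀ + ν ξ):
  C: 671 − 1(407) = 264
  B: 1619 − 1(407) = 1212
  A: 0 + 1(407) = 407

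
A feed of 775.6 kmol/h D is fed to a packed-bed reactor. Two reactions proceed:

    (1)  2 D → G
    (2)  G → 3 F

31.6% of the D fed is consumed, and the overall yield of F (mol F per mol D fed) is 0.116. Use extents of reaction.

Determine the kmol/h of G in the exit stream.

92.6 kmol/h

Conversion of D: D consumed = 2ξ₁ = 0.316 × 775.6 → ξ₁ = 122.5 kmol/h.
Yield of F: 3ξ₂ / 775.6 = 0.116 → ξ₂ = 29.99 kmol/h.
Outlet amounts (n = n₀ + Σ ν·ξ):
  D: 775.6 − 2(122.5) = 530.5
  G: 0 + 1(122.5) − 1(29.99) = 92.55
  F: 0 + 3(29.99) = 89.97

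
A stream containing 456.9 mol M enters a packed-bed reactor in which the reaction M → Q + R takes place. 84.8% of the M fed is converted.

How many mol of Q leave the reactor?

387 mol

M reacted = 0.848 × 456.9 = 387.5 mol; ν_M = −1, so ξ = 387.5/1 = 387.5 mol.
Outlet amounts (n = n₀ + ν ξ):
  M: 456.9 − 1(387.5) = 69.45
  Q: 0 + 1(387.5) = 387.5
  R: 0 + 1(387.5) = 387.5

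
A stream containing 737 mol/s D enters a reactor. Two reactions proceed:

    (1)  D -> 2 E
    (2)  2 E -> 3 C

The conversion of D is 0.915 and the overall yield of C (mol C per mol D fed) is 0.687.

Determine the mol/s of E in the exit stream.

1010 mol/s

Conversion of D: D consumed = 1ξ₁ = 0.915 × 737 → ξ₁ = 674.4 mol/s.
Yield of C: 3ξ₂ / 737 = 0.687 → ξ₂ = 168.8 mol/s.
Outlet amounts (n = n₀ + Σ ν·ξ):
  D: 737 − 1(674.4) = 62.64
  E: 0 + 2(674.4) − 2(168.8) = 1011
  C: 0 + 3(168.8) = 506.3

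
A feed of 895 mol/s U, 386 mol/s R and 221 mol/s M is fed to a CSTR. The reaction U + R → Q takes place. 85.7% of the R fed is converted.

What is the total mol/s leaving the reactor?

1170 mol/s

R reacted = 0.857 × 386 = 330.8 mol/s; ν_R = −1, so ξ = 330.8/1 = 330.8 mol/s.
Outlet amounts (n = n₀ + ν ξ):
  U: 895 − 1(330.8) = 564.2
  R: 386 − 1(330.8) = 55.2
  Q: 0 + 1(330.8) = 330.8
  M: 221 (inert)
Total out = 564.2 + 55.2 + 330.8 + 221 = 1171 mol/s.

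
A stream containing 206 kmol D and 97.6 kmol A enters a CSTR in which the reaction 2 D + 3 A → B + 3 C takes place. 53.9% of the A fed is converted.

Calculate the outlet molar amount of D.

A reacted = 0.539 × 97.6 = 52.61 kmol; ν_A = −3, so ξ = 52.61/3 = 17.54 kmol.
Outlet amounts (n = n₀ + ν ξ):
  D: 206 − 2(17.54) = 170.9
  A: 97.6 − 3(17.54) = 44.99
  B: 0 + 1(17.54) = 17.54
  C: 0 + 3(17.54) = 52.61

171 kmol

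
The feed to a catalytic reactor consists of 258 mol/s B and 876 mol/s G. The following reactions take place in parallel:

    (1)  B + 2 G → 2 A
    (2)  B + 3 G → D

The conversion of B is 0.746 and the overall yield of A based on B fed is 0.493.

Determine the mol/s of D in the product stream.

129 mol/s

Yield of A: 2ξ₁ / 258 = 0.493 → ξ₁ = 63.6 mol/s.
Conversion of B: 1ξ₁ + 1ξ₂ = 0.746 × 258 = 192.5 → ξ₂ = 128.9 mol/s.
Outlet amounts (n = n₀ + Σ ν·ξ):
  B: 258 − 1(63.6) − 1(128.9) = 65.53
  G: 876 − 2(63.6) − 3(128.9) = 362.2
  A: 0 + 2(63.6) = 127.2
  D: 0 + 1(128.9) = 128.9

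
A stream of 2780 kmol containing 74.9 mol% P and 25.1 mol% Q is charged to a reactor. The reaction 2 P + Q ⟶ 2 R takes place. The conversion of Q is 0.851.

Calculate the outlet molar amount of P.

Q reacted = 0.851 × 697.8 = 593.8 kmol; ν_Q = −1, so ξ = 593.8/1 = 593.8 kmol.
Outlet amounts (n = n₀ + ν ξ):
  P: 2082 − 2(593.8) = 894.6
  Q: 697.8 − 1(593.8) = 104
  R: 0 + 2(593.8) = 1188

895 kmol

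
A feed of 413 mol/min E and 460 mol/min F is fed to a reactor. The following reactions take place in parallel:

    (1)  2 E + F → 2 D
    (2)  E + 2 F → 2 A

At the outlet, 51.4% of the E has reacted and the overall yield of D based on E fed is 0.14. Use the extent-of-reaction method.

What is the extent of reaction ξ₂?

ξ₂ = 154 mol/min

Yield of D: 2ξ₁ / 413 = 0.14 → ξ₁ = 28.91 mol/min.
Conversion of E: 2ξ₁ + 1ξ₂ = 0.514 × 413 = 212.3 → ξ₂ = 154.5 mol/min.
Outlet amounts (n = n₀ + Σ ν·ξ):
  E: 413 − 2(28.91) − 1(154.5) = 200.7
  F: 460 − 1(28.91) − 2(154.5) = 122.2
  D: 0 + 2(28.91) = 57.82
  A: 0 + 2(154.5) = 308.9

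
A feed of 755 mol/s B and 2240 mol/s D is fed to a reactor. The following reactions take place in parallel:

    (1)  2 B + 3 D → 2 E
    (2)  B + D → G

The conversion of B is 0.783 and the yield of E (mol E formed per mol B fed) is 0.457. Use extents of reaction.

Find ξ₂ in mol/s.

Yield of E: 2ξ₁ / 755 = 0.457 → ξ₁ = 172.5 mol/s.
Conversion of B: 2ξ₁ + 1ξ₂ = 0.783 × 755 = 591.2 → ξ₂ = 246.1 mol/s.
Outlet amounts (n = n₀ + Σ ν·ξ):
  B: 755 − 2(172.5) − 1(246.1) = 163.8
  D: 2240 − 3(172.5) − 1(246.1) = 1476
  E: 0 + 2(172.5) = 345
  G: 0 + 1(246.1) = 246.1

ξ₂ = 246 mol/s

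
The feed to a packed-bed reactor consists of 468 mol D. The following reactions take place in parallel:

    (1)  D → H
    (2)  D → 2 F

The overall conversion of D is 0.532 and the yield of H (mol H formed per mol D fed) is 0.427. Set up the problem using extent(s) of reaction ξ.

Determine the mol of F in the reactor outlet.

Yield of H: 1ξ₁ / 468 = 0.427 → ξ₁ = 199.8 mol.
Conversion of D: 1ξ₁ + 1ξ₂ = 0.532 × 468 = 249 → ξ₂ = 49.14 mol.
Outlet amounts (n = n₀ + Σ ν·ξ):
  D: 468 − 1(199.8) − 1(49.14) = 219
  H: 0 + 1(199.8) = 199.8
  F: 0 + 2(49.14) = 98.28

98.3 mol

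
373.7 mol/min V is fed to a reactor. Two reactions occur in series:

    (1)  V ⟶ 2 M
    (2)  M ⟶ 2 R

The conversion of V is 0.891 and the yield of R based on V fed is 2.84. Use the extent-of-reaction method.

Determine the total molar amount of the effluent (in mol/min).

1240 mol/min

Conversion of V: V consumed = 1ξ₁ = 0.891 × 373.7 → ξ₁ = 333 mol/min.
Yield of R: 2ξ₂ / 373.7 = 2.84 → ξ₂ = 530.7 mol/min.
Outlet amounts (n = n₀ + Σ ν·ξ):
  V: 373.7 − 1(333) = 40.73
  M: 0 + 2(333) − 1(530.7) = 135.3
  R: 0 + 2(530.7) = 1061
Total out = 40.73 + 135.3 + 1061 = 1237 mol/min.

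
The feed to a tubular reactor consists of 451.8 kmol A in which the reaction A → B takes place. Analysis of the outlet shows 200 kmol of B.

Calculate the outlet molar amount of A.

For B: n = n₀ + 1ξ → 200 = 0 + 1ξ, giving ξ = 200 kmol.
Outlet amounts (n = n₀ + ν ξ):
  A: 451.8 − 1(200) = 251.8
  B: 0 + 1(200) = 200

252 kmol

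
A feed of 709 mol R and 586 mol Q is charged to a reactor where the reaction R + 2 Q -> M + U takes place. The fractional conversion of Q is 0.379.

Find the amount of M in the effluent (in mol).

Q reacted = 0.379 × 586 = 222.1 mol; ν_Q = −2, so ξ = 222.1/2 = 111 mol.
Outlet amounts (n = n₀ + ν ξ):
  R: 709 − 1(111) = 598
  Q: 586 − 2(111) = 363.9
  M: 0 + 1(111) = 111
  U: 0 + 1(111) = 111

111 mol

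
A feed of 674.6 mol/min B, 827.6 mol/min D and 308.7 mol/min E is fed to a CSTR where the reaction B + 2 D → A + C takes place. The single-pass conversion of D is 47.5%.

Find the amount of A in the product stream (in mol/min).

197 mol/min

D reacted = 0.475 × 827.6 = 393.1 mol/min; ν_D = −2, so ξ = 393.1/2 = 196.6 mol/min.
Outlet amounts (n = n₀ + ν ξ):
  B: 674.6 − 1(196.6) = 478
  D: 827.6 − 2(196.6) = 434.5
  A: 0 + 1(196.6) = 196.6
  C: 0 + 1(196.6) = 196.6
  E: 308.7 (inert)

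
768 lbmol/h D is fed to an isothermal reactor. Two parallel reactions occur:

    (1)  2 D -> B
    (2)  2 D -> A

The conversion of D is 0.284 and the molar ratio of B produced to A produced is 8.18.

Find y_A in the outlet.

Conversion of D: D consumed = 0.284 × 768 = 218.1 lbmol/h = 2ξ₁ + 2ξ₂.
Selectivity: 1ξ₁ / (1ξ₂) = 8.18 → ξ₁ = 8.18 ξ₂.
Substitute: (2·8.18 + 2) ξ₂ = 218.1 → ξ₂ = 11.88 lbmol/h, ξ₁ = 97.18 lbmol/h.
Outlet amounts (n = n₀ + Σ ν·ξ):
  D: 768 − 2(97.18) − 2(11.88) = 549.9
  B: 0 + 1(97.18) = 97.18
  A: 0 + 1(11.88) = 11.88
Total out = 658.9 lbmol/h; y_A = 11.88 / 658.9 = 0.01803.

0.018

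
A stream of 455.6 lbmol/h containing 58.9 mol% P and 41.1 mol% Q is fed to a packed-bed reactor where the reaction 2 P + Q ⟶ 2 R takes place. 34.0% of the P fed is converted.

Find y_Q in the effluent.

0.345

P reacted = 0.34 × 268.3 = 91.24 lbmol/h; ν_P = −2, so ξ = 91.24/2 = 45.62 lbmol/h.
Outlet amounts (n = n₀ + ν ξ):
  P: 268.3 − 2(45.62) = 177.1
  Q: 187.3 − 1(45.62) = 141.6
  R: 0 + 2(45.62) = 91.24
Total out = 410 lbmol/h; y_Q = 141.6 / 410 = 0.3455.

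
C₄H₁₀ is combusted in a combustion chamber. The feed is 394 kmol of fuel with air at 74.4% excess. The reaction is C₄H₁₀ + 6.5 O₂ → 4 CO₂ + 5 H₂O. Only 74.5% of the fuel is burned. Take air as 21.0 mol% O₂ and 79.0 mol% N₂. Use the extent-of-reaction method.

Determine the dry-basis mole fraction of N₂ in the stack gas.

Stoichiometric O₂ = 6.5 × 394 = 2561 kmol; O₂ fed = 2561 × 1.744 = 4466 kmol.
N₂ fed = 4466 × 79/21 = 16800 kmol.
Fuel reacted = 0.745 × 394 → ξ = 293.5 kmol.
Outlet (n = n₀ + ν ξ):
  C₄H₁₀: 394 − 1(293.5) = 100.5
  O₂: 4466 − 6.5(293.5) = 2558
  N₂: 16800 (inert)
  CO₂: 0 + 4(293.5) = 1174
  H₂O: 0 + 5(293.5) = 1468
Dry total = 20640 kmol; y_N₂ (dry) = 16800 / 20640 = 0.8142.

0.814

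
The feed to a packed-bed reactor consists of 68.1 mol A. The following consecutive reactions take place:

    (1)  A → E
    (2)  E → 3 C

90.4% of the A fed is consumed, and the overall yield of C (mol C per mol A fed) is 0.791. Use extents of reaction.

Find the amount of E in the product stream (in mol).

Conversion of A: A consumed = 1ξ₁ = 0.904 × 68.1 → ξ₁ = 61.56 mol.
Yield of C: 3ξ₂ / 68.1 = 0.791 → ξ₂ = 17.96 mol.
Outlet amounts (n = n₀ + Σ ν·ξ):
  A: 68.1 − 1(61.56) = 6.538
  E: 0 + 1(61.56) − 1(17.96) = 43.61
  C: 0 + 3(17.96) = 53.87

43.6 mol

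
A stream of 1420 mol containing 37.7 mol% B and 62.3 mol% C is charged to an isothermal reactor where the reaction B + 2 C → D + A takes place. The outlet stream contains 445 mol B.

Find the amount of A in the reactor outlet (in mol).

For B: n = n₀ − 1ξ → 445 = 535.3 − 1ξ, giving ξ = 90.34 mol.
Outlet amounts (n = n₀ + ν ξ):
  B: 535.3 − 1(90.34) = 445
  C: 884.7 − 2(90.34) = 704
  D: 0 + 1(90.34) = 90.34
  A: 0 + 1(90.34) = 90.34

90.3 mol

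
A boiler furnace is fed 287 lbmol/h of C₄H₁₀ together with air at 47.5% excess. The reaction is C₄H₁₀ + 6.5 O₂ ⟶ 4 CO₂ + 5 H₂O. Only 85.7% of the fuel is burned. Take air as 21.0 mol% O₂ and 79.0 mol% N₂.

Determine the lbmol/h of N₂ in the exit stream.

Stoichiometric O₂ = 6.5 × 287 = 1866 lbmol/h; O₂ fed = 1866 × 1.475 = 2752 lbmol/h.
N₂ fed = 2752 × 79/21 = 10350 lbmol/h.
Fuel reacted = 0.857 × 287 → ξ = 246 lbmol/h.
Outlet (n = n₀ + ν ξ):
  C₄H₁₀: 287 − 1(246) = 41.04
  O₂: 2752 − 6.5(246) = 1153
  N₂: 10350 (inert)
  CO₂: 0 + 4(246) = 983.8
  H₂O: 0 + 5(246) = 1230

10400 lbmol/h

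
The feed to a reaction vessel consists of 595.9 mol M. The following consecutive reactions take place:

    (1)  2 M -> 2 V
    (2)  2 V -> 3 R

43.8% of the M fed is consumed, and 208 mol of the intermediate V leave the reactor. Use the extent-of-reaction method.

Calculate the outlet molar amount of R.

Conversion of M: M consumed = 2ξ₁ = 0.438 × 595.9 → ξ₁ = 130.5 mol.
V balance: n_V = 0 + 2ξ₁ − 2ξ₂ = 208 → ξ₂ = (2·130.5 − 208)/2 = 26.5 mol.
Outlet amounts (n = n₀ + Σ ν·ξ):
  M: 595.9 − 2(130.5) = 334.9
  V: 0 + 2(130.5) − 2(26.5) = 208
  R: 0 + 3(26.5) = 79.51

79.5 mol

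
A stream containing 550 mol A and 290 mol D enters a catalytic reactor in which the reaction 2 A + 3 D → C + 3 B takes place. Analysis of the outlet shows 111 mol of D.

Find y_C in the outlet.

0.0765

For D: n = n₀ − 3ξ → 111 = 290 − 3ξ, giving ξ = 59.67 mol.
Outlet amounts (n = n₀ + ν ξ):
  A: 550 − 2(59.67) = 430.7
  D: 290 − 3(59.67) = 111
  C: 0 + 1(59.67) = 59.67
  B: 0 + 3(59.67) = 179
Total out = 780.3 mol; y_C = 59.67 / 780.3 = 0.07646.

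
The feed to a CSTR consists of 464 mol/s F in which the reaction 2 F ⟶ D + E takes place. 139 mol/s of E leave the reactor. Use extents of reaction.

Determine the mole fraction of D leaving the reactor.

0.3

For E: n = n₀ + 1ξ → 139 = 0 + 1ξ, giving ξ = 139 mol/s.
Outlet amounts (n = n₀ + ν ξ):
  F: 464 − 2(139) = 186
  D: 0 + 1(139) = 139
  E: 0 + 1(139) = 139
Total out = 464 mol/s; y_D = 139 / 464 = 0.2996.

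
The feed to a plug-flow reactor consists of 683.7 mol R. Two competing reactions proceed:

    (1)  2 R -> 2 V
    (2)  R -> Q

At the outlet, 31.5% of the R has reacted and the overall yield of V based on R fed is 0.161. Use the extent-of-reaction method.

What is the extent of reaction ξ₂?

Yield of V: 2ξ₁ / 683.7 = 0.161 → ξ₁ = 55.04 mol.
Conversion of R: 2ξ₁ + 1ξ₂ = 0.315 × 683.7 = 215.4 → ξ₂ = 105.3 mol.
Outlet amounts (n = n₀ + Σ ν·ξ):
  R: 683.7 − 2(55.04) − 1(105.3) = 468.3
  V: 0 + 2(55.04) = 110.1
  Q: 0 + 1(105.3) = 105.3

ξ₂ = 105 mol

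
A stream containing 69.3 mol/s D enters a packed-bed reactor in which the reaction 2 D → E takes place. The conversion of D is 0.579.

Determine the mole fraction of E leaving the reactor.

D reacted = 0.579 × 69.3 = 40.12 mol/s; ν_D = −2, so ξ = 40.12/2 = 20.06 mol/s.
Outlet amounts (n = n₀ + ν ξ):
  D: 69.3 − 2(20.06) = 29.18
  E: 0 + 1(20.06) = 20.06
Total out = 49.24 mol/s; y_E = 20.06 / 49.24 = 0.4075.

0.407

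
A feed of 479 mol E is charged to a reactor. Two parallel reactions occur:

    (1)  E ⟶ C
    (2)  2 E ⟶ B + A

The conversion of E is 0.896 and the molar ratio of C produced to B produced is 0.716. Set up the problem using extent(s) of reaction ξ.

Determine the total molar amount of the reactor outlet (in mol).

Conversion of E: E consumed = 0.896 × 479 = 429.2 mol = 1ξ₁ + 2ξ₂.
Selectivity: 1ξ₁ / (1ξ₂) = 0.716 → ξ₁ = 0.716 ξ₂.
Substitute: (1·0.716 + 2) ξ₂ = 429.2 → ξ₂ = 158 mol, ξ₁ = 113.1 mol.
Outlet amounts (n = n₀ + Σ ν·ξ):
  E: 479 − 1(113.1) − 2(158) = 49.82
  C: 0 + 1(113.1) = 113.1
  B: 0 + 1(158) = 158
  A: 0 + 1(158) = 158
Total out = 49.82 + 113.1 + 158 + 158 = 479 mol.

479 mol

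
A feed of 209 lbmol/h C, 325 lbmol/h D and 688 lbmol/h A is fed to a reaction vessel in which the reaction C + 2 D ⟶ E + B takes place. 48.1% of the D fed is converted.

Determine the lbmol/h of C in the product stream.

131 lbmol/h

D reacted = 0.481 × 325 = 156.3 lbmol/h; ν_D = −2, so ξ = 156.3/2 = 78.16 lbmol/h.
Outlet amounts (n = n₀ + ν ξ):
  C: 209 − 1(78.16) = 130.8
  D: 325 − 2(78.16) = 168.7
  E: 0 + 1(78.16) = 78.16
  B: 0 + 1(78.16) = 78.16
  A: 688 (inert)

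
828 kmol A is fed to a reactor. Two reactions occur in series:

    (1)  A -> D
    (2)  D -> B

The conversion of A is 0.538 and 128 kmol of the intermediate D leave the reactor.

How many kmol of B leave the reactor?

Conversion of A: A consumed = 1ξ₁ = 0.538 × 828 → ξ₁ = 445.5 kmol.
D balance: n_D = 0 + 1ξ₁ − 1ξ₂ = 128 → ξ₂ = (1·445.5 − 128)/1 = 317.5 kmol.
Outlet amounts (n = n₀ + Σ ν·ξ):
  A: 828 − 1(445.5) = 382.5
  D: 0 + 1(445.5) − 1(317.5) = 128
  B: 0 + 1(317.5) = 317.5

317 kmol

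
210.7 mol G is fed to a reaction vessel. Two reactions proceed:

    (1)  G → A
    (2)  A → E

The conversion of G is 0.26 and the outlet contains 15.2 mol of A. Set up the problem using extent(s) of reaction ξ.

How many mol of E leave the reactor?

Conversion of G: G consumed = 1ξ₁ = 0.26 × 210.7 → ξ₁ = 54.78 mol.
A balance: n_A = 0 + 1ξ₁ − 1ξ₂ = 15.2 → ξ₂ = (1·54.78 − 15.2)/1 = 39.58 mol.
Outlet amounts (n = n₀ + Σ ν·ξ):
  G: 210.7 − 1(54.78) = 155.9
  A: 0 + 1(54.78) − 1(39.58) = 15.2
  E: 0 + 1(39.58) = 39.58

39.6 mol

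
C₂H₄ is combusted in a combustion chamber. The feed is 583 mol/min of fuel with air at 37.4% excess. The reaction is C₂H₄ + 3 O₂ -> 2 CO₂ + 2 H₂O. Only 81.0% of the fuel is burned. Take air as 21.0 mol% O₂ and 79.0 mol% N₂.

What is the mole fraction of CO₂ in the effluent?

0.0785

Stoichiometric O₂ = 3 × 583 = 1749 mol/min; O₂ fed = 1749 × 1.374 = 2403 mol/min.
N₂ fed = 2403 × 79/21 = 9040 mol/min.
Fuel reacted = 0.81 × 583 → ξ = 472.2 mol/min.
Outlet (n = n₀ + ν ξ):
  C₂H₄: 583 − 1(472.2) = 110.8
  O₂: 2403 − 3(472.2) = 986.4
  N₂: 9040 (inert)
  CO₂: 0 + 2(472.2) = 944.5
  H₂O: 0 + 2(472.2) = 944.5
Total out = 12030 mol/min; y_CO₂ = 944.5 / 12030 = 0.07853.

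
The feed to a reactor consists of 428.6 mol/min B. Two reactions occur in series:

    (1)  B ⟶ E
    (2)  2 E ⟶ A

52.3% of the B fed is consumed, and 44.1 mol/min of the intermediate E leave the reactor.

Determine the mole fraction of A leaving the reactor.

Conversion of B: B consumed = 1ξ₁ = 0.523 × 428.6 → ξ₁ = 224.2 mol/min.
E balance: n_E = 0 + 1ξ₁ − 2ξ₂ = 44.1 → ξ₂ = (1·224.2 − 44.1)/2 = 90.03 mol/min.
Outlet amounts (n = n₀ + Σ ν·ξ):
  B: 428.6 − 1(224.2) = 204.4
  E: 0 + 1(224.2) − 2(90.03) = 44.1
  A: 0 + 1(90.03) = 90.03
Total out = 338.6 mol/min; y_A = 90.03 / 338.6 = 0.2659.

0.266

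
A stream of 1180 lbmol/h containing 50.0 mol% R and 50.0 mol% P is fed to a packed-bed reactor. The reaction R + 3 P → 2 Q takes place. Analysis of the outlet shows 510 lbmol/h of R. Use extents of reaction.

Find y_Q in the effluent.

For R: n = n₀ − 1ξ → 510 = 590 − 1ξ, giving ξ = 80 lbmol/h.
Outlet amounts (n = n₀ + ν ξ):
  R: 590 − 1(80) = 510
  P: 590 − 3(80) = 350
  Q: 0 + 2(80) = 160
Total out = 1020 lbmol/h; y_Q = 160 / 1020 = 0.1569.

0.157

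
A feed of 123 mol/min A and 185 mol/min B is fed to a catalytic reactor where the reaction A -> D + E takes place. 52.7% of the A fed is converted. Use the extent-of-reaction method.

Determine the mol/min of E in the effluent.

A reacted = 0.527 × 123 = 64.82 mol/min; ν_A = −1, so ξ = 64.82/1 = 64.82 mol/min.
Outlet amounts (n = n₀ + ν ξ):
  A: 123 − 1(64.82) = 58.18
  D: 0 + 1(64.82) = 64.82
  E: 0 + 1(64.82) = 64.82
  B: 185 (inert)

64.8 mol/min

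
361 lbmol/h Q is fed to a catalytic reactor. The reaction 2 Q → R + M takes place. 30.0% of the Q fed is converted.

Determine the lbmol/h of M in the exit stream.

Q reacted = 0.3 × 361 = 108.3 lbmol/h; ν_Q = −2, so ξ = 108.3/2 = 54.15 lbmol/h.
Outlet amounts (n = n₀ + ν ξ):
  Q: 361 − 2(54.15) = 252.7
  R: 0 + 1(54.15) = 54.15
  M: 0 + 1(54.15) = 54.15

54.1 lbmol/h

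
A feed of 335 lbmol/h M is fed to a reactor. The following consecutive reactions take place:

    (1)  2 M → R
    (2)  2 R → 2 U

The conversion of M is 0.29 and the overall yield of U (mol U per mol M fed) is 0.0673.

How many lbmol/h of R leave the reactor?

26 lbmol/h

Conversion of M: M consumed = 2ξ₁ = 0.29 × 335 → ξ₁ = 48.57 lbmol/h.
Yield of U: 2ξ₂ / 335 = 0.0673 → ξ₂ = 11.27 lbmol/h.
Outlet amounts (n = n₀ + Σ ν·ξ):
  M: 335 − 2(48.57) = 237.9
  R: 0 + 1(48.57) − 2(11.27) = 26.03
  U: 0 + 2(11.27) = 22.55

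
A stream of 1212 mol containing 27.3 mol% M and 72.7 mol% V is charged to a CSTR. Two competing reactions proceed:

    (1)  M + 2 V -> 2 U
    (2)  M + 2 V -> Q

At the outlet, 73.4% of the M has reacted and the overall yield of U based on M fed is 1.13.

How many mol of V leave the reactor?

395 mol

Yield of U: 2ξ₁ / 330.9 = 1.13 → ξ₁ = 186.9 mol.
Conversion of M: 1ξ₁ + 1ξ₂ = 0.734 × 330.9 = 242.9 → ξ₂ = 55.92 mol.
Outlet amounts (n = n₀ + Σ ν·ξ):
  M: 330.9 − 1(186.9) − 1(55.92) = 88.01
  V: 881.1 − 2(186.9) − 2(55.92) = 395.4
  U: 0 + 2(186.9) = 373.9
  Q: 0 + 1(55.92) = 55.92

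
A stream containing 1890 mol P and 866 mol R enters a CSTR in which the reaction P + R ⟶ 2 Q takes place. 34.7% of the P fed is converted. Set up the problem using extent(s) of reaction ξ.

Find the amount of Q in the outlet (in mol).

P reacted = 0.347 × 1890 = 655.8 mol; ν_P = −1, so ξ = 655.8/1 = 655.8 mol.
Outlet amounts (n = n₀ + ν ξ):
  P: 1890 − 1(655.8) = 1234
  R: 866 − 1(655.8) = 210.2
  Q: 0 + 2(655.8) = 1312

1310 mol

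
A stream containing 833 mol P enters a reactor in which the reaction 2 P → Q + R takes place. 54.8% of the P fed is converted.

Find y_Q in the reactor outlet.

0.274

P reacted = 0.548 × 833 = 456.5 mol; ν_P = −2, so ξ = 456.5/2 = 228.2 mol.
Outlet amounts (n = n₀ + ν ξ):
  P: 833 − 2(228.2) = 376.5
  Q: 0 + 1(228.2) = 228.2
  R: 0 + 1(228.2) = 228.2
Total out = 833 mol; y_Q = 228.2 / 833 = 0.274.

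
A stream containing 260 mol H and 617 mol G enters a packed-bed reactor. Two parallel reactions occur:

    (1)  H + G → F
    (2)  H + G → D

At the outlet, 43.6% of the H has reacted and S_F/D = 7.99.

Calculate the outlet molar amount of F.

101 mol

Conversion of H: H consumed = 0.436 × 260 = 113.4 mol = 1ξ₁ + 1ξ₂.
Selectivity: 1ξ₁ / (1ξ₂) = 7.99 → ξ₁ = 7.99 ξ₂.
Substitute: (1·7.99 + 1) ξ₂ = 113.4 → ξ₂ = 12.61 mol, ξ₁ = 100.8 mol.
Outlet amounts (n = n₀ + Σ ν·ξ):
  H: 260 − 1(100.8) − 1(12.61) = 146.6
  G: 617 − 1(100.8) − 1(12.61) = 503.6
  F: 0 + 1(100.8) = 100.8
  D: 0 + 1(12.61) = 12.61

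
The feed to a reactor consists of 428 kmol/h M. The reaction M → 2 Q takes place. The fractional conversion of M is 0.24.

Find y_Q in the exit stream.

M reacted = 0.24 × 428 = 102.7 kmol/h; ν_M = −1, so ξ = 102.7/1 = 102.7 kmol/h.
Outlet amounts (n = n₀ + ν ξ):
  M: 428 − 1(102.7) = 325.3
  Q: 0 + 2(102.7) = 205.4
Total out = 530.7 kmol/h; y_Q = 205.4 / 530.7 = 0.3871.

0.387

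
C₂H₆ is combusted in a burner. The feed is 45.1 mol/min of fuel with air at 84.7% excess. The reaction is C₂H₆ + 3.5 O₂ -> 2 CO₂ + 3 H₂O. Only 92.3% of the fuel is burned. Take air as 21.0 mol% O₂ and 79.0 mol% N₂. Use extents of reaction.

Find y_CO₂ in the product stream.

Stoichiometric O₂ = 3.5 × 45.1 = 157.8 mol/min; O₂ fed = 157.8 × 1.847 = 291.5 mol/min.
N₂ fed = 291.5 × 79/21 = 1097 mol/min.
Fuel reacted = 0.923 × 45.1 → ξ = 41.63 mol/min.
Outlet (n = n₀ + ν ξ):
  C₂H₆: 45.1 − 1(41.63) = 3.473
  O₂: 291.5 − 3.5(41.63) = 145.9
  N₂: 1097 (inert)
  CO₂: 0 + 2(41.63) = 83.25
  H₂O: 0 + 3(41.63) = 124.9
Total out = 1454 mol/min; y_CO₂ = 83.25 / 1454 = 0.05725.

0.0572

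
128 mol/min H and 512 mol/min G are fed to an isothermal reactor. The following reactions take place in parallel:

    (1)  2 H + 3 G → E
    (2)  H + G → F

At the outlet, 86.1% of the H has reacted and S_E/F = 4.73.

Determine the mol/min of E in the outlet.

49.8 mol/min

Conversion of H: H consumed = 0.861 × 128 = 110.2 mol/min = 2ξ₁ + 1ξ₂.
Selectivity: 1ξ₁ / (1ξ₂) = 4.73 → ξ₁ = 4.73 ξ₂.
Substitute: (2·4.73 + 1) ξ₂ = 110.2 → ξ₂ = 10.54 mol/min, ξ₁ = 49.84 mol/min.
Outlet amounts (n = n₀ + Σ ν·ξ):
  H: 128 − 2(49.84) − 1(10.54) = 17.79
  G: 512 − 3(49.84) − 1(10.54) = 352
  E: 0 + 1(49.84) = 49.84
  F: 0 + 1(10.54) = 10.54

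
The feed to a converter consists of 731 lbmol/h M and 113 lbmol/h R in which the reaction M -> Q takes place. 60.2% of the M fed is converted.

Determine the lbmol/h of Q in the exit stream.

440 lbmol/h

M reacted = 0.602 × 731 = 440.1 lbmol/h; ν_M = −1, so ξ = 440.1/1 = 440.1 lbmol/h.
Outlet amounts (n = n₀ + ν ξ):
  M: 731 − 1(440.1) = 290.9
  Q: 0 + 1(440.1) = 440.1
  R: 113 (inert)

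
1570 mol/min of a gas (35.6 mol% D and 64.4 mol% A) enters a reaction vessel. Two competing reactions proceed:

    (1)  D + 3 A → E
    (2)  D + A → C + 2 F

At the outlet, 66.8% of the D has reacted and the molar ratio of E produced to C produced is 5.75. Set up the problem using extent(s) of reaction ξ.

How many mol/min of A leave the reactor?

1.63 mol/min

Conversion of D: D consumed = 0.668 × 558.9 = 373.4 mol/min = 1ξ₁ + 1ξ₂.
Selectivity: 1ξ₁ / (1ξ₂) = 5.75 → ξ₁ = 5.75 ξ₂.
Substitute: (1·5.75 + 1) ξ₂ = 373.4 → ξ₂ = 55.31 mol/min, ξ₁ = 318 mol/min.
Outlet amounts (n = n₀ + Σ ν·ξ):
  D: 558.9 − 1(318) − 1(55.31) = 185.6
  A: 1011 − 3(318) − 1(55.31) = 1.629
  E: 0 + 1(318) = 318
  C: 0 + 1(55.31) = 55.31
  F: 0 + 2(55.31) = 110.6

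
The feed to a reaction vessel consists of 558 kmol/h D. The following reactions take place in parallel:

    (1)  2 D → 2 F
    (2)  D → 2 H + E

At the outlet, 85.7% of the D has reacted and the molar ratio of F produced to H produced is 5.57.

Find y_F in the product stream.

0.689

Conversion of D: D consumed = 0.857 × 558 = 478.2 kmol/h = 2ξ₁ + 1ξ₂.
Selectivity: 2ξ₁ / (2ξ₂) = 5.57 → ξ₁ = 5.57 ξ₂.
Substitute: (2·5.57 + 1) ξ₂ = 478.2 → ξ₂ = 39.39 kmol/h, ξ₁ = 219.4 kmol/h.
Outlet amounts (n = n₀ + Σ ν·ξ):
  D: 558 − 2(219.4) − 1(39.39) = 79.79
  F: 0 + 2(219.4) = 438.8
  H: 0 + 2(39.39) = 78.78
  E: 0 + 1(39.39) = 39.39
Total out = 636.8 kmol/h; y_F = 438.8 / 636.8 = 0.6891.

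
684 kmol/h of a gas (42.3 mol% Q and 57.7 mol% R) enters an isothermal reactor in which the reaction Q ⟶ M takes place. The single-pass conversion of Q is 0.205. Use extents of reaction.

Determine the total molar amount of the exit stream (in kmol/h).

Q reacted = 0.205 × 289.3 = 59.31 kmol/h; ν_Q = −1, so ξ = 59.31/1 = 59.31 kmol/h.
Outlet amounts (n = n₀ + ν ξ):
  Q: 289.3 − 1(59.31) = 230
  M: 0 + 1(59.31) = 59.31
  R: 394.7 (inert)
Total out = 230 + 59.31 + 394.7 = 684 kmol/h.

684 kmol/h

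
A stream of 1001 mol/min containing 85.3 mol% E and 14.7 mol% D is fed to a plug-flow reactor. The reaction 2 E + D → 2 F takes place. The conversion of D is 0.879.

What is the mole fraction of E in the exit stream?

D reacted = 0.879 × 147.1 = 129.3 mol/min; ν_D = −1, so ξ = 129.3/1 = 129.3 mol/min.
Outlet amounts (n = n₀ + ν ξ):
  E: 853.9 − 2(129.3) = 595.2
  D: 147.1 − 1(129.3) = 17.8
  F: 0 + 2(129.3) = 258.7
Total out = 871.7 mol/min; y_E = 595.2 / 871.7 = 0.6828.

0.683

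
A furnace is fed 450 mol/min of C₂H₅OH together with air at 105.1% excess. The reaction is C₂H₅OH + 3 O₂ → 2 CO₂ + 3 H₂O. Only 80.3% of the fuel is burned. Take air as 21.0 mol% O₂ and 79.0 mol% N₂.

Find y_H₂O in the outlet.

0.0775

Stoichiometric O₂ = 3 × 450 = 1350 mol/min; O₂ fed = 1350 × 2.051 = 2769 mol/min.
N₂ fed = 2769 × 79/21 = 10420 mol/min.
Fuel reacted = 0.803 × 450 → ξ = 361.4 mol/min.
Outlet (n = n₀ + ν ξ):
  C₂H₅OH: 450 − 1(361.4) = 88.65
  O₂: 2769 − 3(361.4) = 1685
  N₂: 10420 (inert)
  CO₂: 0 + 2(361.4) = 722.7
  H₂O: 0 + 3(361.4) = 1084
Total out = 14000 mol/min; y_H₂O = 1084 / 14000 = 0.07745.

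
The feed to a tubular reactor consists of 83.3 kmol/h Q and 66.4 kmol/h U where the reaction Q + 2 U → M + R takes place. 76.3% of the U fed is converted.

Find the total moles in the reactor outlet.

U reacted = 0.763 × 66.4 = 50.66 kmol/h; ν_U = −2, so ξ = 50.66/2 = 25.33 kmol/h.
Outlet amounts (n = n₀ + ν ξ):
  Q: 83.3 − 1(25.33) = 57.97
  U: 66.4 − 2(25.33) = 15.74
  M: 0 + 1(25.33) = 25.33
  R: 0 + 1(25.33) = 25.33
Total out = 57.97 + 15.74 + 25.33 + 25.33 = 124.4 kmol/h.

124 kmol/h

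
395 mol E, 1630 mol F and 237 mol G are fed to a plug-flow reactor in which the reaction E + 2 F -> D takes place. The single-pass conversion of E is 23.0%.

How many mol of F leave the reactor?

E reacted = 0.23 × 395 = 90.85 mol; ν_E = −1, so ξ = 90.85/1 = 90.85 mol.
Outlet amounts (n = n₀ + ν ξ):
  E: 395 − 1(90.85) = 304.1
  F: 1630 − 2(90.85) = 1448
  D: 0 + 1(90.85) = 90.85
  G: 237 (inert)

1450 mol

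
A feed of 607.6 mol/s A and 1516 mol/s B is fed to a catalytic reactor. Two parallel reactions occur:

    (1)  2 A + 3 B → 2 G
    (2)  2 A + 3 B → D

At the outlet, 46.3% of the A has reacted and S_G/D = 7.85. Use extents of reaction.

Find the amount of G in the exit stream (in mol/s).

224 mol/s

Conversion of A: A consumed = 0.463 × 607.6 = 281.3 mol/s = 2ξ₁ + 2ξ₂.
Selectivity: 2ξ₁ / (1ξ₂) = 7.85 → ξ₁ = 3.925 ξ₂.
Substitute: (2·3.925 + 2) ξ₂ = 281.3 → ξ₂ = 28.56 mol/s, ξ₁ = 112.1 mol/s.
Outlet amounts (n = n₀ + Σ ν·ξ):
  A: 607.6 − 2(112.1) − 2(28.56) = 326.3
  B: 1516 − 3(112.1) − 3(28.56) = 1094
  G: 0 + 2(112.1) = 224.2
  D: 0 + 1(28.56) = 28.56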